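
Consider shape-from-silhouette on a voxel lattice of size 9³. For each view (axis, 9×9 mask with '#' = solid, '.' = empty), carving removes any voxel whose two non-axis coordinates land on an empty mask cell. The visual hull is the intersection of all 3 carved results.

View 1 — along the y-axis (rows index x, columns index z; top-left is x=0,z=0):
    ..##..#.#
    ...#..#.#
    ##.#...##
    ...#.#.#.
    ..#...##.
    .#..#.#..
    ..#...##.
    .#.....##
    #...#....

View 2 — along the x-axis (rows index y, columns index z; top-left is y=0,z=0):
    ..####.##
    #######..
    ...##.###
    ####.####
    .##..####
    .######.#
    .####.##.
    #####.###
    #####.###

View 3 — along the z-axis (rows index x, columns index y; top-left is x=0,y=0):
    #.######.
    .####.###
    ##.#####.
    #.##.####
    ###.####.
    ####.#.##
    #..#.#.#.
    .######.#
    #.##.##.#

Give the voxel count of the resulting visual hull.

initial block: 9^3 = 729
carve view 1 (along y, XZ-mask fill 29/81): 261 voxels remain
carve view 2 (along x, YZ-mask fill 61/81): 207 voxels remain
carve view 3 (along z, XY-mask fill 59/81): 150 voxels remain

voxel count = 150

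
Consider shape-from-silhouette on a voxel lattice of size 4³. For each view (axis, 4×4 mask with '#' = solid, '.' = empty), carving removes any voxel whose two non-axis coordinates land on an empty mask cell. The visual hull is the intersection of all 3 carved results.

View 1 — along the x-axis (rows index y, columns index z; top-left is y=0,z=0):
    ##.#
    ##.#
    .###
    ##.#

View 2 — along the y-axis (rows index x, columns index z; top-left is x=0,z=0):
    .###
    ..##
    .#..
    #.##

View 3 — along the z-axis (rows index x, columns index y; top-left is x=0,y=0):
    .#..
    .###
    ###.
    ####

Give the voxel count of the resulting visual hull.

start: 4×4×4 = 64 voxels
after view 1 [x-axis, 12 of 16 cells solid] → remaining = 48
after view 2 [y-axis, 9 of 16 cells solid] → remaining = 26
after view 3 [z-axis, 11 of 16 cells solid] → remaining = 17

voxel count = 17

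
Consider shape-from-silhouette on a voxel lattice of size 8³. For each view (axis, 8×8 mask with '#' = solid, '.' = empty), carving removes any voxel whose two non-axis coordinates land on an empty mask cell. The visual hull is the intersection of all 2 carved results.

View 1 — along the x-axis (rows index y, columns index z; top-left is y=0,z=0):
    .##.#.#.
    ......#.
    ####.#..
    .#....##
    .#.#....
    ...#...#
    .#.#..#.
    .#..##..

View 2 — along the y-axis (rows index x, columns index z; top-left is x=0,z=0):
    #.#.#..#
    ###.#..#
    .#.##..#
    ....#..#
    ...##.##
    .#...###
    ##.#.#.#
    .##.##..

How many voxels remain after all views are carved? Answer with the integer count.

before carving: 512 voxels (8×8×8)
carve view 1 (along x, YZ-mask fill 23/64): 184 voxels remain
carve view 2 (along y, XZ-mask fill 32/64): 91 voxels remain

remaining voxels: 91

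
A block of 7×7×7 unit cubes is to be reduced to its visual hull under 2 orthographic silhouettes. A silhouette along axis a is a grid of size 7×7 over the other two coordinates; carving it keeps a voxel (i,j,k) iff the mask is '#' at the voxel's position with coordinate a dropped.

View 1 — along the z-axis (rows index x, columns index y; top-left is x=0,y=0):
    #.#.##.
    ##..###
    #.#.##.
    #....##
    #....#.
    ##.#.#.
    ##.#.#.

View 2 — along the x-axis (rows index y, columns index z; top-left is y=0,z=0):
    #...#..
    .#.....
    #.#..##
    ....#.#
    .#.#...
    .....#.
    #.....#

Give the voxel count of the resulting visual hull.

before carving: 343 voxels (7×7×7)
step 1: project along z, AND mask (26/49) → |grid| = 182
step 2: project along x, AND mask (14/49) → |grid| = 46

|visual hull| = 46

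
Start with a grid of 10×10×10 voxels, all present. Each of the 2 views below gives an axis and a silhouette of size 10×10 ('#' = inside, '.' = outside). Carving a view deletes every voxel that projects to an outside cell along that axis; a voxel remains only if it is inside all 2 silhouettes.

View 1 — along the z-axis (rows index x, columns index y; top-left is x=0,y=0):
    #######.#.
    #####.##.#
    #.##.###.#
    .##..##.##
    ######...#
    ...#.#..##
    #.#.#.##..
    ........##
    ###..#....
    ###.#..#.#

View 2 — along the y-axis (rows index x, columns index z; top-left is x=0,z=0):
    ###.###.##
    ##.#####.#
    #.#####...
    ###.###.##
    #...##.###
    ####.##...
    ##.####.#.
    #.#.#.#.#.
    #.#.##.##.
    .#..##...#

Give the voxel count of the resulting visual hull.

|visual hull| = 377

before carving: 1000 voxels (10×10×10)
carve view 1 (along z, XY-mask fill 57/100): 570 voxels remain
carve view 2 (along y, XZ-mask fill 64/100): 377 voxels remain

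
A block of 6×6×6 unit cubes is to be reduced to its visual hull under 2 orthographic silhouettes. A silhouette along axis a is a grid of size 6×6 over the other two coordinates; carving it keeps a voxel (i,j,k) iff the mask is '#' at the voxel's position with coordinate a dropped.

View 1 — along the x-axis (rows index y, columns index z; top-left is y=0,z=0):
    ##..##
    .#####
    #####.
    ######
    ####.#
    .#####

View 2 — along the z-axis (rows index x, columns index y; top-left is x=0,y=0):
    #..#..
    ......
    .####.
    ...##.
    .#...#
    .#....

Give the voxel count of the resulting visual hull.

|visual hull| = 57

before carving: 216 voxels (6×6×6)
[1] x-view keeps 30 columns → grid now 180
[2] z-view keeps 11 columns → grid now 57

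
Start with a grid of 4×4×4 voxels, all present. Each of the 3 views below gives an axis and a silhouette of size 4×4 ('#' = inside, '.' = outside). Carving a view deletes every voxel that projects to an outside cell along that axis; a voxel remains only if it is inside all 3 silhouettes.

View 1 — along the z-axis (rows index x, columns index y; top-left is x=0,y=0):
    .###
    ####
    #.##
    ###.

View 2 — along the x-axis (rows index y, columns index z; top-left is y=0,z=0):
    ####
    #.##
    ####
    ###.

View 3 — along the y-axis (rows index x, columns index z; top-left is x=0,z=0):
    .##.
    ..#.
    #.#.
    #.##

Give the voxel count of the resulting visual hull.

before carving: 64 voxels (4×4×4)
after view 1 [z-axis, 13 of 16 cells solid] → remaining = 52
after view 2 [x-axis, 14 of 16 cells solid] → remaining = 46
after view 3 [y-axis, 8 of 16 cells solid] → remaining = 24

|visual hull| = 24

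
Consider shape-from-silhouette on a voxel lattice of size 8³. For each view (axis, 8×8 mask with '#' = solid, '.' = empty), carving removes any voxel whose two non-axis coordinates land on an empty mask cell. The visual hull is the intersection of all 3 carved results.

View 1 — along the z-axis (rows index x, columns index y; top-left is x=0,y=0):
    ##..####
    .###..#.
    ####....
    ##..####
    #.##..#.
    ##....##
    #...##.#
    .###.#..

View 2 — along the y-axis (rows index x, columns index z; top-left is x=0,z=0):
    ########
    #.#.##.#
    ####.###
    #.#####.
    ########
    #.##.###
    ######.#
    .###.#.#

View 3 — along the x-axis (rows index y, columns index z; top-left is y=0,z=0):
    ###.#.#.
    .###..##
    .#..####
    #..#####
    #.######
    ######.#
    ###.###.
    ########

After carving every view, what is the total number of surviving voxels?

voxel count = 176

start: 8×8×8 = 512 voxels
carve view 1 (along z, XY-mask fill 36/64): 288 voxels remain
carve view 2 (along y, XZ-mask fill 52/64): 236 voxels remain
carve view 3 (along x, YZ-mask fill 49/64): 176 voxels remain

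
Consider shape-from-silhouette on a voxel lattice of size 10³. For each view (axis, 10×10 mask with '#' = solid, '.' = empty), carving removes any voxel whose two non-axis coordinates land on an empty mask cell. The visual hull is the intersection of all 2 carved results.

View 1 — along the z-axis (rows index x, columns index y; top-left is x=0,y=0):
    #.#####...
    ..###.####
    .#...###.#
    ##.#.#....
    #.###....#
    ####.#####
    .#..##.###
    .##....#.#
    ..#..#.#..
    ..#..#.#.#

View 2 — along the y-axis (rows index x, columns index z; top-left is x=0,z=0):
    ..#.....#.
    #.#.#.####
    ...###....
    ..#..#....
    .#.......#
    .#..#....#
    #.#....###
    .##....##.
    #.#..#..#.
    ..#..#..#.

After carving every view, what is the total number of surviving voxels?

full grid |V| = 1000
after view 1 [z-axis, 53 of 100 cells solid] → remaining = 530
after view 2 [y-axis, 35 of 100 cells solid] → remaining = 191

|visual hull| = 191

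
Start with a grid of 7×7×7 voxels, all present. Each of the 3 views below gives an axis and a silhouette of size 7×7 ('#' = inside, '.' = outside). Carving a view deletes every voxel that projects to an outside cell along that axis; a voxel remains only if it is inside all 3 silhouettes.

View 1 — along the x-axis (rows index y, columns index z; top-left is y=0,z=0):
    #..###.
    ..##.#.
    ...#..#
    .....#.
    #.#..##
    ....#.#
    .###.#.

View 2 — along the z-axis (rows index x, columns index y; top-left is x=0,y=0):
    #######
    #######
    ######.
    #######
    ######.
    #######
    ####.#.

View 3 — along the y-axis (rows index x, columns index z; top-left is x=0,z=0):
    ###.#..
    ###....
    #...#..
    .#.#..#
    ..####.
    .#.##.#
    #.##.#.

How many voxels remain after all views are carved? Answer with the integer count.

start: 7×7×7 = 343 voxels
after view 1 [x-axis, 20 of 49 cells solid] → remaining = 140
after view 2 [z-axis, 45 of 49 cells solid] → remaining = 124
after view 3 [y-axis, 24 of 49 cells solid] → remaining = 55

voxel count = 55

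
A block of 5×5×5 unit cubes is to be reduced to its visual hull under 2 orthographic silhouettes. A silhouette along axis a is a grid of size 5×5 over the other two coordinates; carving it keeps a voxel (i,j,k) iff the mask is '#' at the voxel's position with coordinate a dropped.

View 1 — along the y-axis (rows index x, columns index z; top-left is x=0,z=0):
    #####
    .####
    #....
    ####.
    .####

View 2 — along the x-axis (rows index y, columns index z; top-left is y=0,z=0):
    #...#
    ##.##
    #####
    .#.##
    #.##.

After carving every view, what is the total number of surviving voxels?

|visual hull| = 60

before carving: 125 voxels (5×5×5)
[1] y-view keeps 18 columns → grid now 90
[2] x-view keeps 17 columns → grid now 60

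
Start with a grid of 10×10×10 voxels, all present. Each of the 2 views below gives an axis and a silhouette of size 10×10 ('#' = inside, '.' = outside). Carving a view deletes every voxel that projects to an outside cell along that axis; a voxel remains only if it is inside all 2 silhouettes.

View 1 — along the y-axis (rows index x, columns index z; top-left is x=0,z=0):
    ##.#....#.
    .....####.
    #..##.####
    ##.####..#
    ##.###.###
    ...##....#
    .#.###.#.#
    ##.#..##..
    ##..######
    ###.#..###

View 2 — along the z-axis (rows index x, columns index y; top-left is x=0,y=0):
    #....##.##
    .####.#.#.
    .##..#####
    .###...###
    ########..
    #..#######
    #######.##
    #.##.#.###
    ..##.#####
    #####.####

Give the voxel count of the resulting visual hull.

before carving: 1000 voxels (10×10×10)
[1] y-view keeps 59 columns → grid now 590
[2] z-view keeps 72 columns → grid now 431

remaining voxels: 431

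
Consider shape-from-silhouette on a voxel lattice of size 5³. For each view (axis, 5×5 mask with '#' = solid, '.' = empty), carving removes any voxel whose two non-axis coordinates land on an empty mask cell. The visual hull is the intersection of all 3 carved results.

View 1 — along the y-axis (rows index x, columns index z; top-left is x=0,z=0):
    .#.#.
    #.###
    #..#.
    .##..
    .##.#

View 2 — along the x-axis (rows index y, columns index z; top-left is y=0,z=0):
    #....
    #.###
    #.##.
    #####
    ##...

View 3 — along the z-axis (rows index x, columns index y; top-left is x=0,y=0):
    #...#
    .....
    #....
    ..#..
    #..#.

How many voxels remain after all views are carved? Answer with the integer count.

before carving: 125 voxels (5×5×5)
step 1: project along y, AND mask (13/25) → |grid| = 65
step 2: project along x, AND mask (15/25) → |grid| = 38
step 3: project along z, AND mask (6/25) → |grid| = 6

remaining voxels: 6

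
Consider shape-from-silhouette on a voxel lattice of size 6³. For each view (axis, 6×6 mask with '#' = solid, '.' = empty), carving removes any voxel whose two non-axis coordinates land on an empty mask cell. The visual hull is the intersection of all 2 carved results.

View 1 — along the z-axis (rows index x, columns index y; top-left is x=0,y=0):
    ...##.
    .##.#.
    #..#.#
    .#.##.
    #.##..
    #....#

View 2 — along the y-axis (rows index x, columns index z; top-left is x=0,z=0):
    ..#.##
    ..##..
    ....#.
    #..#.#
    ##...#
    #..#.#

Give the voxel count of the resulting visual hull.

voxel count = 39

start: 6×6×6 = 216 voxels
step 1: project along z, AND mask (16/36) → |grid| = 96
step 2: project along y, AND mask (15/36) → |grid| = 39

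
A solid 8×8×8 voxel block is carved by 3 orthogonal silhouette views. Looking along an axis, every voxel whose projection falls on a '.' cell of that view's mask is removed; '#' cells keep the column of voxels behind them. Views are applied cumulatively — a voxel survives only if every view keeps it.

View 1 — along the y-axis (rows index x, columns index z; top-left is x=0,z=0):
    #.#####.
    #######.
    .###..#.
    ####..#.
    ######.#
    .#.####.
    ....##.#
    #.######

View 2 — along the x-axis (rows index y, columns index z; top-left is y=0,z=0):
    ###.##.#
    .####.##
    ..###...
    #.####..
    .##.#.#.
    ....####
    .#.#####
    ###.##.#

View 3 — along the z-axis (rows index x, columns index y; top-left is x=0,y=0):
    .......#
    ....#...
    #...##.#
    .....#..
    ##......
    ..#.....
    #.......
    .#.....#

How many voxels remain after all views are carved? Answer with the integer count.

initial block: 8^3 = 512
after view 1 [y-axis, 44 of 64 cells solid] → remaining = 352
after view 2 [x-axis, 40 of 64 cells solid] → remaining = 221
after view 3 [z-axis, 13 of 64 cells solid] → remaining = 43

43 voxels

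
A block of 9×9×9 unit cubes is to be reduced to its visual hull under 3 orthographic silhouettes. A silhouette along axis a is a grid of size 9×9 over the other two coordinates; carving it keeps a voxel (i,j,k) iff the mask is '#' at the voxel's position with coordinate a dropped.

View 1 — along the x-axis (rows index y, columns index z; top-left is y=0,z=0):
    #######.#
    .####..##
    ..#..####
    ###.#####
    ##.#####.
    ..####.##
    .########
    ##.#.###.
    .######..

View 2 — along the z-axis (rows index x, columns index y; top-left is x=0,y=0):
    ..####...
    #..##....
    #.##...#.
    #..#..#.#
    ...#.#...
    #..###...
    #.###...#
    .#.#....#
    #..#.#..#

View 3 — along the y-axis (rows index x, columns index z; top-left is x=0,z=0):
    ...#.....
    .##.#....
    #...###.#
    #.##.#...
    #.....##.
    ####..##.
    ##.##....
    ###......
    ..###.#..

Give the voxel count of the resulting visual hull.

full grid |V| = 729
[1] x-view keeps 60 columns → grid now 540
[2] z-view keeps 33 columns → grid now 231
[3] y-view keeps 33 columns → grid now 96

96 voxels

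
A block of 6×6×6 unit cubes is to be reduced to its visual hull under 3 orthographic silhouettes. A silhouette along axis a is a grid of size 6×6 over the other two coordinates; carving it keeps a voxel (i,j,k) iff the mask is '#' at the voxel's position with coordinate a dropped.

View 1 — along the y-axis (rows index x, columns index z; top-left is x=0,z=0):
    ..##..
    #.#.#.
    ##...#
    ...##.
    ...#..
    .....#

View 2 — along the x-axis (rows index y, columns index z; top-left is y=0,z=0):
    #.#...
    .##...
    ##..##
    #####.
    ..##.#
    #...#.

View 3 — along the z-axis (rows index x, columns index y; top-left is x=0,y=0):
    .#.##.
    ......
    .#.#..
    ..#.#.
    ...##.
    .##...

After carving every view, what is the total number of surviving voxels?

|visual hull| = 13

start: 6×6×6 = 216 voxels
carve view 1 (along y, XZ-mask fill 12/36): 72 voxels remain
carve view 2 (along x, YZ-mask fill 18/36): 35 voxels remain
carve view 3 (along z, XY-mask fill 11/36): 13 voxels remain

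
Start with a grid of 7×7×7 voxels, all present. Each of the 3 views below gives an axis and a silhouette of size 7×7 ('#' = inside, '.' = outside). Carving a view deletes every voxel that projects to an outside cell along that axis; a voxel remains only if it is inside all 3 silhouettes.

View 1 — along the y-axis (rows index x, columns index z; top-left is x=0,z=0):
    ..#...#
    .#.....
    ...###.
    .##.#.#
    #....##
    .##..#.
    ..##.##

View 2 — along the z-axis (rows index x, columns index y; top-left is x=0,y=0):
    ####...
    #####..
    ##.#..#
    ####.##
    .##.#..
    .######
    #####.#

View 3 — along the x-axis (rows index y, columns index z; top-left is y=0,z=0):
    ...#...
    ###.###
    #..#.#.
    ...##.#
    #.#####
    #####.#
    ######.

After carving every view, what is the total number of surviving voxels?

|visual hull| = 59

before carving: 343 voxels (7×7×7)
after view 1 [y-axis, 20 of 49 cells solid] → remaining = 140
after view 2 [z-axis, 34 of 49 cells solid] → remaining = 100
after view 3 [x-axis, 31 of 49 cells solid] → remaining = 59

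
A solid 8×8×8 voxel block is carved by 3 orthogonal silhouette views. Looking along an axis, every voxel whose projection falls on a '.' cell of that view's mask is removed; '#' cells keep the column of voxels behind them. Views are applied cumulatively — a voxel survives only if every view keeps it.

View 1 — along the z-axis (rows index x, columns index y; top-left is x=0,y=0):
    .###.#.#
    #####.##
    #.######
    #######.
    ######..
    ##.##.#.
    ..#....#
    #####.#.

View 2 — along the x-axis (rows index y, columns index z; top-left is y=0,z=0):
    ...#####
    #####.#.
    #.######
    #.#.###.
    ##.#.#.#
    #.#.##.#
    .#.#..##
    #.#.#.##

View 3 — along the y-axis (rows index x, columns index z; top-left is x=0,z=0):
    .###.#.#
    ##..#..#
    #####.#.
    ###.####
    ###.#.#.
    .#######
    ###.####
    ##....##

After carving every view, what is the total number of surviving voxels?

voxel count = 158

start: 8×8×8 = 512 voxels
carve view 1 (along z, XY-mask fill 45/64): 360 voxels remain
carve view 2 (along x, YZ-mask fill 42/64): 240 voxels remain
carve view 3 (along y, XZ-mask fill 45/64): 158 voxels remain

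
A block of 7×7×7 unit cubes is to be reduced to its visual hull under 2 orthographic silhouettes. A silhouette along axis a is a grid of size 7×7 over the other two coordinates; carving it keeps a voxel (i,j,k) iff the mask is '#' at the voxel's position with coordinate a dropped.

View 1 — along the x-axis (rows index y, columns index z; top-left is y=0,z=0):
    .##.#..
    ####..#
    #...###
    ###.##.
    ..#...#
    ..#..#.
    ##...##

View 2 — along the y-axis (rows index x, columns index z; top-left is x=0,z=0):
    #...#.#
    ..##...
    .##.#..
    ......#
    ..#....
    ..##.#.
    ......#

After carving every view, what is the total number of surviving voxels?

before carving: 343 voxels (7×7×7)
after view 1 [x-axis, 25 of 49 cells solid] → remaining = 175
after view 2 [y-axis, 14 of 49 cells solid] → remaining = 52

52 voxels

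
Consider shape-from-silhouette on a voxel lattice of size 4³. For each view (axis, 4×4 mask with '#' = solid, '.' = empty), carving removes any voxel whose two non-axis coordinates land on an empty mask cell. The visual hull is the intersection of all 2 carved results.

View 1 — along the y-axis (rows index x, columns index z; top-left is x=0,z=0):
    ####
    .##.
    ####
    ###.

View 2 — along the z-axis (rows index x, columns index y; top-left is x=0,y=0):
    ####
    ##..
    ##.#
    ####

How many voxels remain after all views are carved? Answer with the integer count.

|visual hull| = 44

before carving: 64 voxels (4×4×4)
V1 y: intersect with XZ mask (13 set) -- 52 left
V2 z: intersect with XY mask (13 set) -- 44 left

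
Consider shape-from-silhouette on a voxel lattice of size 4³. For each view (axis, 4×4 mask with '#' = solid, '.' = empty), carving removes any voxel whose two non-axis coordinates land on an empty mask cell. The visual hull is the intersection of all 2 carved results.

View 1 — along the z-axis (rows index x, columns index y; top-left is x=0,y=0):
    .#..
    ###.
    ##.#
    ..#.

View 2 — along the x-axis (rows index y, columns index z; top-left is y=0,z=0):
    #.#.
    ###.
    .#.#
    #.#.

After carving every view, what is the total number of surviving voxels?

before carving: 64 voxels (4×4×4)
V1 z: intersect with XY mask (8 set) -- 32 left
V2 x: intersect with YZ mask (9 set) -- 19 left

voxel count = 19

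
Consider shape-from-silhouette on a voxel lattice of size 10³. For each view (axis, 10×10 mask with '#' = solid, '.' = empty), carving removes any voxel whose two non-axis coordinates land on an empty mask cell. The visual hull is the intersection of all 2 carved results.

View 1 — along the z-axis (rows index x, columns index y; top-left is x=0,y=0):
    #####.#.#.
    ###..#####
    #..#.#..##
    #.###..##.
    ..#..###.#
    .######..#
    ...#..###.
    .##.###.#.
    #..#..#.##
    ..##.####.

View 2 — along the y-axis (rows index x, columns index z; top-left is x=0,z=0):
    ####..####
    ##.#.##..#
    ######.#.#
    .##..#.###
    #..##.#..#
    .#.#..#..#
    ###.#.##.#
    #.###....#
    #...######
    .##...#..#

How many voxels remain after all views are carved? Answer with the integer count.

before carving: 1000 voxels (10×10×10)
[1] z-view keeps 59 columns → grid now 590
[2] y-view keeps 60 columns → grid now 350

remaining voxels: 350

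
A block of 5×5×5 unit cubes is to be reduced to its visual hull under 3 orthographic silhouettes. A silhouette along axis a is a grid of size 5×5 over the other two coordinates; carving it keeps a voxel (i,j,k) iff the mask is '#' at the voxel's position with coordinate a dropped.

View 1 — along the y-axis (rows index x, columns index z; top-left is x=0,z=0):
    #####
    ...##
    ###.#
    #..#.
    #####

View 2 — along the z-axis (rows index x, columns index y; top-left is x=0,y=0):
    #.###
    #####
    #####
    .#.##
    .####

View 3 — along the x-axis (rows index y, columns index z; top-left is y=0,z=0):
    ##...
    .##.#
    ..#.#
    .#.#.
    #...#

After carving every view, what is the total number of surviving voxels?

voxel count = 33

full grid |V| = 125
[1] y-view keeps 18 columns → grid now 90
[2] z-view keeps 21 columns → grid now 76
[3] x-view keeps 11 columns → grid now 33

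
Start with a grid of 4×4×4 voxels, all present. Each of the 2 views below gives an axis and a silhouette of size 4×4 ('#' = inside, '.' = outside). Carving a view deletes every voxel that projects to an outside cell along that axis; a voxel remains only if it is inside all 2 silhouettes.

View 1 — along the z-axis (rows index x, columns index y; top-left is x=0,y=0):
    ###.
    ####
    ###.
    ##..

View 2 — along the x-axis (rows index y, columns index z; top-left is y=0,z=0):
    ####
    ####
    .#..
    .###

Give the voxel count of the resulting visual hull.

|visual hull| = 38

start: 4×4×4 = 64 voxels
carve view 1 (along z, XY-mask fill 12/16): 48 voxels remain
carve view 2 (along x, YZ-mask fill 12/16): 38 voxels remain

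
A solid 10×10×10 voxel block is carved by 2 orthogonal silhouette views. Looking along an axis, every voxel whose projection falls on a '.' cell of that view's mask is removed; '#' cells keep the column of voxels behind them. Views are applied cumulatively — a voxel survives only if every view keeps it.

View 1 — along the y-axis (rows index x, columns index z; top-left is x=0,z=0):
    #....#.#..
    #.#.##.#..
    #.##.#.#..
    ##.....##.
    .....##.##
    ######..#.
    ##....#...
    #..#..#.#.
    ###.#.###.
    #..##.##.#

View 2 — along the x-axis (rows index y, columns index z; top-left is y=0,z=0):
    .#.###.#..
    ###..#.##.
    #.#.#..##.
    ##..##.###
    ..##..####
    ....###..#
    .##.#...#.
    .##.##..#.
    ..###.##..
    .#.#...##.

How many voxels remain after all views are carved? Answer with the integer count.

full grid |V| = 1000
  1. axis=1 (XZ plane), |mask|=48  ⇒  voxels=480
  2. axis=0 (YZ plane), |mask|=51  ⇒  voxels=242

242 voxels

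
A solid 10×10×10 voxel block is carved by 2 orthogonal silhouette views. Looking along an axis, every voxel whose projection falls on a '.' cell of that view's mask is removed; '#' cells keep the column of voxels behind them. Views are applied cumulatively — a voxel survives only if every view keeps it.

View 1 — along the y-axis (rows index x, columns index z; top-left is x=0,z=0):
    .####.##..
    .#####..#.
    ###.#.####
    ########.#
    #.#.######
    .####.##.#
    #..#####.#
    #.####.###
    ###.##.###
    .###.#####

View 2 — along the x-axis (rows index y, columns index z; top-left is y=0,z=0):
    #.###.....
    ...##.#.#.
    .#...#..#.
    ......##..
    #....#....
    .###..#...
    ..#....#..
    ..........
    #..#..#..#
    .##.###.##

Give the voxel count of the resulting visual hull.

voxel count = 238

before carving: 1000 voxels (10×10×10)
carve view 1 (along y, XZ-mask fill 75/100): 750 voxels remain
carve view 2 (along x, YZ-mask fill 32/100): 238 voxels remain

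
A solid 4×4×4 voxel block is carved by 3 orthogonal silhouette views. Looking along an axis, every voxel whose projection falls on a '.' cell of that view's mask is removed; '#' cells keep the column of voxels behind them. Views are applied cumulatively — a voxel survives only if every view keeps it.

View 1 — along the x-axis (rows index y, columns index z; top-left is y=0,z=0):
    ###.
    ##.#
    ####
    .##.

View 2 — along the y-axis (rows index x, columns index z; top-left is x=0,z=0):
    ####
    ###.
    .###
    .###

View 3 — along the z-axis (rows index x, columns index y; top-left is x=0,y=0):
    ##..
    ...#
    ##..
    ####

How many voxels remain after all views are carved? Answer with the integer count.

initial block: 4^3 = 64
carve view 1 (along x, YZ-mask fill 12/16): 48 voxels remain
carve view 2 (along y, XZ-mask fill 13/16): 40 voxels remain
carve view 3 (along z, XY-mask fill 9/16): 21 voxels remain

21 voxels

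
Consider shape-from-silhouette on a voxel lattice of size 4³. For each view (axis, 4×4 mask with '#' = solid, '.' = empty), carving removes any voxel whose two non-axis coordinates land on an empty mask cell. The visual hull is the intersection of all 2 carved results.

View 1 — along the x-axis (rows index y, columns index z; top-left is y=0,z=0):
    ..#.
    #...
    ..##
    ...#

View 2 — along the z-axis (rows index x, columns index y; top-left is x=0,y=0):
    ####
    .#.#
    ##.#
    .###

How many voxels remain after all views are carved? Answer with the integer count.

start: 4×4×4 = 64 voxels
after view 1 [x-axis, 5 of 16 cells solid] → remaining = 20
after view 2 [z-axis, 12 of 16 cells solid] → remaining = 14

|visual hull| = 14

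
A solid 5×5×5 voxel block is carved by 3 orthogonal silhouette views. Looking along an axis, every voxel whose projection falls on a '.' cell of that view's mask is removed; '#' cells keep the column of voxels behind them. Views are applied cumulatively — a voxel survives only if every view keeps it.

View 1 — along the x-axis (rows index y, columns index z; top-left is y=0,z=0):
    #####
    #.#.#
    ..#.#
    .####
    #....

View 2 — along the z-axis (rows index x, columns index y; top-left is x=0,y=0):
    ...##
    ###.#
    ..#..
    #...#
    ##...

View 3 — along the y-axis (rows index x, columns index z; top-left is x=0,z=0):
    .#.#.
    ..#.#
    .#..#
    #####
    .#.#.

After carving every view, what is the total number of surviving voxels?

|visual hull| = 17

start: 5×5×5 = 125 voxels
  1. axis=0 (YZ plane), |mask|=15  ⇒  voxels=75
  2. axis=2 (XY plane), |mask|=11  ⇒  voxels=32
  3. axis=1 (XZ plane), |mask|=13  ⇒  voxels=17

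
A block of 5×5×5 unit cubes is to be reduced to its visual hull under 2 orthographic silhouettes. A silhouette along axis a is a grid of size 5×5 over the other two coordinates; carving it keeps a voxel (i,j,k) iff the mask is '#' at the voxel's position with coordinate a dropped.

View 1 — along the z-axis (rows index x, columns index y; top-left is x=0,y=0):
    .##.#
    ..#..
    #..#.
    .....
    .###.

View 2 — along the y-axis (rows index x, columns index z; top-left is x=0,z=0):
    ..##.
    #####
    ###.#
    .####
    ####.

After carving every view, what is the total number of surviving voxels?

voxel count = 31

initial block: 5^3 = 125
V1 z: intersect with XY mask (9 set) -- 45 left
V2 y: intersect with XZ mask (19 set) -- 31 left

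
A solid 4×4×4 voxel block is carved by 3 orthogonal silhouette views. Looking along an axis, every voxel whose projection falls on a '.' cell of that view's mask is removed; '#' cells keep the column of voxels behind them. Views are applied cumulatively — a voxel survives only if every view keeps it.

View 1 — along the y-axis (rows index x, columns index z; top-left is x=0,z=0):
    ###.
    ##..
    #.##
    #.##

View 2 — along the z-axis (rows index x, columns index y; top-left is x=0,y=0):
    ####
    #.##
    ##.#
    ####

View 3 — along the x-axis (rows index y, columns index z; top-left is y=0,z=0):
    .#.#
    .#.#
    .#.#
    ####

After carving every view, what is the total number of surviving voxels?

initial block: 4^3 = 64
step 1: project along y, AND mask (11/16) → |grid| = 44
step 2: project along z, AND mask (14/16) → |grid| = 39
step 3: project along x, AND mask (10/16) → |grid| = 21

|visual hull| = 21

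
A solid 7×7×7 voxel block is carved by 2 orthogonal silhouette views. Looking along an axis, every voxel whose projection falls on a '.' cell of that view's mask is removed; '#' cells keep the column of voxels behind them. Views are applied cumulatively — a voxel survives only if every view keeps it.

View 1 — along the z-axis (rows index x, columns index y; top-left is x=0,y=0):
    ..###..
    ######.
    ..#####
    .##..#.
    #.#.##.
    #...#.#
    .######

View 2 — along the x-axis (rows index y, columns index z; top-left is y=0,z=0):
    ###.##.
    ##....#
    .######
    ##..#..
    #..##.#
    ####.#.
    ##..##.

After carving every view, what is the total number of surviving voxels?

full grid |V| = 343
  1. axis=2 (XY plane), |mask|=30  ⇒  voxels=210
  2. axis=0 (YZ plane), |mask|=30  ⇒  voxels=133

voxel count = 133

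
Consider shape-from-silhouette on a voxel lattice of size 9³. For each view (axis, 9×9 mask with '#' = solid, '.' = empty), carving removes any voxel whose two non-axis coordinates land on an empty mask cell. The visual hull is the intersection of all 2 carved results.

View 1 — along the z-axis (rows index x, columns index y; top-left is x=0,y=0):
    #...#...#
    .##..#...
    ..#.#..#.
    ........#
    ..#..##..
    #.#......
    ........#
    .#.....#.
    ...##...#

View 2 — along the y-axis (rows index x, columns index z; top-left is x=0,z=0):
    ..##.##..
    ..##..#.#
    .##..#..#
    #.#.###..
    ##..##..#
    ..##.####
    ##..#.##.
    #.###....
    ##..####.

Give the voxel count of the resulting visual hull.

full grid |V| = 729
carve view 1 (along z, XY-mask fill 21/81): 189 voxels remain
carve view 2 (along y, XZ-mask fill 43/81): 99 voxels remain

remaining voxels: 99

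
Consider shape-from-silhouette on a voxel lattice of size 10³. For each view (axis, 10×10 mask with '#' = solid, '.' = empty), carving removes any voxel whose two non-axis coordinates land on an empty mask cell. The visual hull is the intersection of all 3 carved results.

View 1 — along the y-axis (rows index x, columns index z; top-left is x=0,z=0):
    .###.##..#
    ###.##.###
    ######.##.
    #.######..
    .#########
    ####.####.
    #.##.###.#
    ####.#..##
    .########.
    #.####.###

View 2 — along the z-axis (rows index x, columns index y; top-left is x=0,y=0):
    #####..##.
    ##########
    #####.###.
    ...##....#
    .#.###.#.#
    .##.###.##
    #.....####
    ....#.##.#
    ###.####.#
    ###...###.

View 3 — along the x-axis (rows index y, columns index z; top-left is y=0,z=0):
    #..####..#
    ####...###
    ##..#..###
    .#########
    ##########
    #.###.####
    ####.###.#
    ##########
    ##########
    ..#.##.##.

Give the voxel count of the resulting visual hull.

remaining voxels: 391

before carving: 1000 voxels (10×10×10)
  1. axis=1 (XZ plane), |mask|=76  ⇒  voxels=760
  2. axis=2 (XY plane), |mask|=64  ⇒  voxels=492
  3. axis=0 (YZ plane), |mask|=79  ⇒  voxels=391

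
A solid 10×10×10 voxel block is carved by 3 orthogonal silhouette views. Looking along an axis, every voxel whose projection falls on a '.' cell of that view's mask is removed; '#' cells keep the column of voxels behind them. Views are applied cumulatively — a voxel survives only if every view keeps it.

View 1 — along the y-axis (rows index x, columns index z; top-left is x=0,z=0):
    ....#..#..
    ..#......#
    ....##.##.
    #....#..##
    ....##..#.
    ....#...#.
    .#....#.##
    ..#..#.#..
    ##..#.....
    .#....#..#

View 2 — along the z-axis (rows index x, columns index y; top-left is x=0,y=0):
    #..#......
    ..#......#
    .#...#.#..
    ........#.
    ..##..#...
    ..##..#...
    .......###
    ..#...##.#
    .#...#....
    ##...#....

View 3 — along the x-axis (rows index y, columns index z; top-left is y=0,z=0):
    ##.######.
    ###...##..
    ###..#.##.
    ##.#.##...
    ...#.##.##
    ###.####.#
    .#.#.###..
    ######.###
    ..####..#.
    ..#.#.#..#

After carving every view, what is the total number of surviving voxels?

47 voxels

initial block: 10^3 = 1000
step 1: project along y, AND mask (30/100) → |grid| = 300
step 2: project along z, AND mask (26/100) → |grid| = 78
step 3: project along x, AND mask (60/100) → |grid| = 47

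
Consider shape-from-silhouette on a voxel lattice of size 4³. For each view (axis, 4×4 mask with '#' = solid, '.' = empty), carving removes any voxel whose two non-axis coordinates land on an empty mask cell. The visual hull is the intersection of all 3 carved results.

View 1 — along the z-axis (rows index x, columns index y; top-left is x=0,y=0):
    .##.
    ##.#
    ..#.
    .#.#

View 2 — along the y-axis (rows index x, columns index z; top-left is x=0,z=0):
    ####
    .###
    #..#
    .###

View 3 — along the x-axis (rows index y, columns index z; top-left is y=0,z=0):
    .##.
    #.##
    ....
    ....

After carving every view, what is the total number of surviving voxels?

voxel count = 9

before carving: 64 voxels (4×4×4)
V1 z: intersect with XY mask (8 set) -- 32 left
V2 y: intersect with XZ mask (12 set) -- 25 left
V3 x: intersect with YZ mask (5 set) -- 9 left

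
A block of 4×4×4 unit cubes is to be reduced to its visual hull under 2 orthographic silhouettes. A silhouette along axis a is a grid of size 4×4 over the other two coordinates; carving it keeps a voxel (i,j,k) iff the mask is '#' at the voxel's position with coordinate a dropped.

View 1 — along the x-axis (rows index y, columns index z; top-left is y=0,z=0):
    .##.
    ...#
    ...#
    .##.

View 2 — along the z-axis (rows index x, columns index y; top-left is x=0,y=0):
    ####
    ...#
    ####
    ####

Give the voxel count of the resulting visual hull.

full grid |V| = 64
[1] x-view keeps 6 columns → grid now 24
[2] z-view keeps 13 columns → grid now 20

remaining voxels: 20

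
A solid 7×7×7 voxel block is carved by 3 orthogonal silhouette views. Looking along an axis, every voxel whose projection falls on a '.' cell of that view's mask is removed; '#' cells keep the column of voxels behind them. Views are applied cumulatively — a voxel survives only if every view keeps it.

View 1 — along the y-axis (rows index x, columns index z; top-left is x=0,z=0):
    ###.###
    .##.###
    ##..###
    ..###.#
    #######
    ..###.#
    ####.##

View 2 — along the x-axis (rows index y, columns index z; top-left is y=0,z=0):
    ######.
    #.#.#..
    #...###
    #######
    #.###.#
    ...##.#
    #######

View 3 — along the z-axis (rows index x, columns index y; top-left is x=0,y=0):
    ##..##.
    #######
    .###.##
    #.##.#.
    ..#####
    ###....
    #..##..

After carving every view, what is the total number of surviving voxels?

before carving: 343 voxels (7×7×7)
after view 1 [y-axis, 37 of 49 cells solid] → remaining = 259
after view 2 [x-axis, 35 of 49 cells solid] → remaining = 186
after view 3 [z-axis, 31 of 49 cells solid] → remaining = 116

voxel count = 116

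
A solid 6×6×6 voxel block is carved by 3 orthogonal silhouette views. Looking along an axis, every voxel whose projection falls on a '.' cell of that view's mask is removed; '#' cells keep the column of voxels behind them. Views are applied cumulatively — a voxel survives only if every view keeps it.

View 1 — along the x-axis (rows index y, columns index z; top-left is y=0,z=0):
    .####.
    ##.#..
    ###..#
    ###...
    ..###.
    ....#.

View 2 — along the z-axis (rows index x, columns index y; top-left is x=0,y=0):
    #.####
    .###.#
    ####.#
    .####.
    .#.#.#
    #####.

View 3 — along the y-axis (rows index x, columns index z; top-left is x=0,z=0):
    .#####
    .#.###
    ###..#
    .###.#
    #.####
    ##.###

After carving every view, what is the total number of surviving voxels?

before carving: 216 voxels (6×6×6)
  1. axis=0 (YZ plane), |mask|=18  ⇒  voxels=108
  2. axis=2 (XY plane), |mask|=26  ⇒  voxels=78
  3. axis=1 (XZ plane), |mask|=27  ⇒  voxels=57

|visual hull| = 57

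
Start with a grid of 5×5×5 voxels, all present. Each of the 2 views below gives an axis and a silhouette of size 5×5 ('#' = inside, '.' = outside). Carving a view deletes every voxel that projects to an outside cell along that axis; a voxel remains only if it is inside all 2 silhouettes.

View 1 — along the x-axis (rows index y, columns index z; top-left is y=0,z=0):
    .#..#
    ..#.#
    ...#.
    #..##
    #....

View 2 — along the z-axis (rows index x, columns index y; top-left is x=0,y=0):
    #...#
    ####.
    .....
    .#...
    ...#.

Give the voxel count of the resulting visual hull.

initial block: 5^3 = 125
carve view 1 (along x, YZ-mask fill 9/25): 45 voxels remain
carve view 2 (along z, XY-mask fill 8/25): 16 voxels remain

16 voxels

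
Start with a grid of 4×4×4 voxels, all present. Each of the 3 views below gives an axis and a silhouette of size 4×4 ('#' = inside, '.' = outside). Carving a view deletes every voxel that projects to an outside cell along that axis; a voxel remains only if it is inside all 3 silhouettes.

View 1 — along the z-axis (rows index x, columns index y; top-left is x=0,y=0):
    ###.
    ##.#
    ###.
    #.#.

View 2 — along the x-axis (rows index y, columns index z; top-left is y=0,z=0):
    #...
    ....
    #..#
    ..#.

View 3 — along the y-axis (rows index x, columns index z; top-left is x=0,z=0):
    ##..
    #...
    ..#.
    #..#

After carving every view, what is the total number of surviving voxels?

start: 4×4×4 = 64 voxels
[1] z-view keeps 11 columns → grid now 44
[2] x-view keeps 4 columns → grid now 11
[3] y-view keeps 6 columns → grid now 6

6 voxels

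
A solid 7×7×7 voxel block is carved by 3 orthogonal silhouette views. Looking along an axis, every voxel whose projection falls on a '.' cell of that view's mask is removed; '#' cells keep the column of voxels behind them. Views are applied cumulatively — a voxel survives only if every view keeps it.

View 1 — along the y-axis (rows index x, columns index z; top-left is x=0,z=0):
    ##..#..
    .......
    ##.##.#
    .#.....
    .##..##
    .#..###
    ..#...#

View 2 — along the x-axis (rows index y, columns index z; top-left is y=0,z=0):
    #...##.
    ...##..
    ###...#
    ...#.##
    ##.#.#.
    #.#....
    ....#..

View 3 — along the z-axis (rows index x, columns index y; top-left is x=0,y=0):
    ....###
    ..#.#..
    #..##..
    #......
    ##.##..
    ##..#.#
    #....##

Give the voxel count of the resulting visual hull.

initial block: 7^3 = 343
carve view 1 (along y, XZ-mask fill 19/49): 133 voxels remain
carve view 2 (along x, YZ-mask fill 19/49): 48 voxels remain
carve view 3 (along z, XY-mask fill 20/49): 23 voxels remain

23 voxels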